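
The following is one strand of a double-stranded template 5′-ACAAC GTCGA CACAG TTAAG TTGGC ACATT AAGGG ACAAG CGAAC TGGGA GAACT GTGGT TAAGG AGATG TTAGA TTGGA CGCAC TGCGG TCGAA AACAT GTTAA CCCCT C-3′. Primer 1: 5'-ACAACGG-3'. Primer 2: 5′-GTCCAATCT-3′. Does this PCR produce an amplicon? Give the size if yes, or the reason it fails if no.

Primer 1 (ACAACGG) does not match the top strand, and its reverse complement CCGTTGT does not match either.
With no annealing site for primer 1, no amplification occurs.

No product — primer 1 has no binding site in the template.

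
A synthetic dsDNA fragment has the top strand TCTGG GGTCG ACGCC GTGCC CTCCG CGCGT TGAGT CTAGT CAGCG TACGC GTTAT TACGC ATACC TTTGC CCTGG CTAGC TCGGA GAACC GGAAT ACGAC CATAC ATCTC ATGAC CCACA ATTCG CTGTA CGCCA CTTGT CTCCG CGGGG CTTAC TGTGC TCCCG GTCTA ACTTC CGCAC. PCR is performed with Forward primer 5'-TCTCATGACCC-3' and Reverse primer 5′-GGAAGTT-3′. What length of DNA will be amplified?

Scanning the template, TCTCATGACCC occurs at positions 107–117; this primer anneals to the bottom strand there with its 3' end pointing downstream.
Taking the reverse complement of GGAAGTT gives AACTTCC, found at positions 170–176 on the template; the primer anneals here to the top strand with its 3' end pointing upstream.
Amplicon spans positions 107–176: 70 bp.

70 bp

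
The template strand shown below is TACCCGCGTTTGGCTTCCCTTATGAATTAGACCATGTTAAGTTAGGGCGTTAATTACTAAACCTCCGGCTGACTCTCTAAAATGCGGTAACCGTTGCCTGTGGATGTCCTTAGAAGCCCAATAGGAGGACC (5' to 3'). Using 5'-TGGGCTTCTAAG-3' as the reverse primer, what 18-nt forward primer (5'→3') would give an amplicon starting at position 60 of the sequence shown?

5'-AACCTCCGGCTGACTCTC-3'

The reverse primer's reverse complement CTTAGAAGCCCA matches the template at positions 109–120; the product starts at position 60.
The forward primer is identical to the top strand over positions 60–77: AACCTCCGGCTGACTCTC.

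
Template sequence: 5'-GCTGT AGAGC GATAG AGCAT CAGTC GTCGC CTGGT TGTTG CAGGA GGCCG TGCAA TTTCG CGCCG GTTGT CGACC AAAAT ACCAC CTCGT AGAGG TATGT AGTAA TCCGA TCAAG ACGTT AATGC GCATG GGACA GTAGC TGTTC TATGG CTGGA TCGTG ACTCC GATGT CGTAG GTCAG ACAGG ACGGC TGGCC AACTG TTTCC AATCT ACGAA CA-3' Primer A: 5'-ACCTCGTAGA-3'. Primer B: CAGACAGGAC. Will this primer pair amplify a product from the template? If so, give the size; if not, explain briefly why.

No product — both primers anneal to the same strand and extend in the same direction.

Primer A (ACCTCGTAGA) matches the top strand at positions 84–93 (3' end points downstream).
Primer B (CAGACAGGAC) also matches the top strand directly, at positions 178–187 — its reverse complement GTCCTGTCTG is not present.
Both primers anneal to the bottom strand with 3' ends pointing the same way, so neither can prime synthesis back toward the other.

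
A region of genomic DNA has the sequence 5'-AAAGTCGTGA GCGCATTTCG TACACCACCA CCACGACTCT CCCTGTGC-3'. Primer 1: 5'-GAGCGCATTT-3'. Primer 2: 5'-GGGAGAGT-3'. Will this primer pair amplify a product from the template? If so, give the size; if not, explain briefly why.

Yes — a 35 bp product.

Primer 1 (GAGCGCATTT) matches the top strand at positions 9–18; it acts as a forward primer.
Primer 2's reverse complement is ACTCTCCC, matching the top strand at positions 36–43; it acts as a reverse primer.
The 3' ends face each other across positions 9–43, giving a 35 bp product.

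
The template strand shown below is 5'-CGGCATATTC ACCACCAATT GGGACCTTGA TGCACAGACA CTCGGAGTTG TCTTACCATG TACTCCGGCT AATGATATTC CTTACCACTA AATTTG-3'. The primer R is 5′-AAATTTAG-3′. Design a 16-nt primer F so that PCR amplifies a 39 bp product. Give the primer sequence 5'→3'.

5'-CATGTACTCCGGCTAA-3'

The reverse primer's reverse complement CTAAATTT matches the template at positions 88–95, so the product ends at position 95.
A 39 bp product then starts at position 95 − 39 + 1 = 57.
The forward primer is identical to the top strand there: CATGTACTCCGGCTAA.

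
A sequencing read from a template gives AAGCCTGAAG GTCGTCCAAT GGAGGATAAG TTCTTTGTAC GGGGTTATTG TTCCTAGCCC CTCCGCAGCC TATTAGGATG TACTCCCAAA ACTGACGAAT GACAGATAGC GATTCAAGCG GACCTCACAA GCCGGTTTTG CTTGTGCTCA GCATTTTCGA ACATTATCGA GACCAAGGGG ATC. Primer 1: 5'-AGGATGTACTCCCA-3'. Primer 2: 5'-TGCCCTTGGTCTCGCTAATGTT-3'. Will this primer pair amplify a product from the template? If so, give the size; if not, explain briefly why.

No product — primer 2 has no binding site in the template.

Primer 2 (TGCCCTTGGTCTCGCTAATGTT) does not match the top strand, and its reverse complement AACATTAGCGAGACCAAGGGCA does not match either.
With no annealing site for primer 2, no amplification occurs.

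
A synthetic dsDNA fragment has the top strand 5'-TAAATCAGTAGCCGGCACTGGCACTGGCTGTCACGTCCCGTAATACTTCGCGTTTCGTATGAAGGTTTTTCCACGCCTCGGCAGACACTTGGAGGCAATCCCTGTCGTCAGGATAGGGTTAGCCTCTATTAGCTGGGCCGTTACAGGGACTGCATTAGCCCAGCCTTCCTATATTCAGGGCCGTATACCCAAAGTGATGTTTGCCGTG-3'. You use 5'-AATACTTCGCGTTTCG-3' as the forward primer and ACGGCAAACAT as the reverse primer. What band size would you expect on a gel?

Forward primer AATACTTCGCGTTTCG is found on the top strand at positions 42–57.
The reverse primer's reverse complement is ATGTTTGCCGT, which matches the template at positions 197–207.
Product length = (reverse-primer end) − (forward-primer start) + 1 = 207 − 42 + 1 = 166 bp.

166 bp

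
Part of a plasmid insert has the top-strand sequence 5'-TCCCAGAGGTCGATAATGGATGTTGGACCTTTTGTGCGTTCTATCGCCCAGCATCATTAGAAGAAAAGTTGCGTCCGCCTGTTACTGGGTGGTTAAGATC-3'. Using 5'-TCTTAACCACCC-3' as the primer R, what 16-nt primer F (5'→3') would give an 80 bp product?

5'-GATGTTGGACCTTTTG-3'

The reverse primer's reverse complement GGGTGGTTAAGA matches the template at positions 87–98, so the product ends at position 98.
An 80 bp product then starts at position 98 − 80 + 1 = 19.
The forward primer is identical to the top strand there: GATGTTGGACCTTTTG.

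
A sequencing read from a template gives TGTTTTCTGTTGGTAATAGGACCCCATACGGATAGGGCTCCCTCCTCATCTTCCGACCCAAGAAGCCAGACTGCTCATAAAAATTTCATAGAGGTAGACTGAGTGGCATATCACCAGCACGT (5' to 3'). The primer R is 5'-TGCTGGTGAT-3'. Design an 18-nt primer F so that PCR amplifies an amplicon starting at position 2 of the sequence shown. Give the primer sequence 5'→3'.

The reverse primer's reverse complement ATCACCAGCA matches the template at positions 110–119; the product starts at position 2.
The forward primer is identical to the top strand over positions 2–19: GTTTTCTGTTGGTAATAG.

5'-GTTTTCTGTTGGTAATAG-3'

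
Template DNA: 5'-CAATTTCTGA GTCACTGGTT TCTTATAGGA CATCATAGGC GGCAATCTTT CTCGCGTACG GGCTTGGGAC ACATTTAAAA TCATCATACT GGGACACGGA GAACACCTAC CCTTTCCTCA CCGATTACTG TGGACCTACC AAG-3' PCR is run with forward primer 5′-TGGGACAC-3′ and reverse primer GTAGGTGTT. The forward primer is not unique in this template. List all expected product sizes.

The forward primer TGGGACAC matches the top strand at positions 65–72, 90–97.
The reverse primer's reverse complement is AACACCTAC, matching at positions 102–110.
Each forward site pairs with the reverse site to give a product ending at position 110: sizes 46, 21 bp.

46 bp, 21 bp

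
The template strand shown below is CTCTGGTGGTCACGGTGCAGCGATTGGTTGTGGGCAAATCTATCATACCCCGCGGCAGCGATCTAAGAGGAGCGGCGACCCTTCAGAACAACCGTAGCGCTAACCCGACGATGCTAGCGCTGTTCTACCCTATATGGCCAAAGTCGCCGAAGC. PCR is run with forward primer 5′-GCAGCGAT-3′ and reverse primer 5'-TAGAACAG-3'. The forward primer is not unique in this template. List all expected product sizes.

The forward primer GCAGCGAT matches the top strand at positions 17–24, 55–62.
The reverse primer's reverse complement is CTGTTCTA, matching at positions 120–127.
Each forward site pairs with the reverse site to give a product ending at position 127: sizes 111, 73 bp.

111 bp, 73 bp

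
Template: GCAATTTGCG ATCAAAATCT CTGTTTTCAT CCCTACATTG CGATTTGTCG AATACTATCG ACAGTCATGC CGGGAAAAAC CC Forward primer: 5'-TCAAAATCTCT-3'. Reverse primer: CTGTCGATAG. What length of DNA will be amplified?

Scanning the template, TCAAAATCTCT occurs at positions 12–22; this primer anneals to the bottom strand there with its 3' end pointing downstream.
Reverse complement of the reverse primer: CTATCGACAG. This occurs on the top strand at positions 55–64.
Product length = (reverse-primer end) − (forward-primer start) + 1 = 64 − 12 + 1 = 53 bp.

53 bp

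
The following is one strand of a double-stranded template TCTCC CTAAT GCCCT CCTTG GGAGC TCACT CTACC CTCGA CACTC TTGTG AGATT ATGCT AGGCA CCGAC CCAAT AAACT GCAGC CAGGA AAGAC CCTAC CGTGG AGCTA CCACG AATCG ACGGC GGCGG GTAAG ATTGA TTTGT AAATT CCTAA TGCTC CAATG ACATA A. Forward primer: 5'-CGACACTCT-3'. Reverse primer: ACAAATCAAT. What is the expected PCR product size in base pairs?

108 bp

Forward primer CGACACTCT is found on the top strand at positions 38–46.
The reverse primer's reverse complement is ATTGATTTGT, which matches the template at positions 136–145.
Product length = (reverse-primer end) − (forward-primer start) + 1 = 145 − 38 + 1 = 108 bp.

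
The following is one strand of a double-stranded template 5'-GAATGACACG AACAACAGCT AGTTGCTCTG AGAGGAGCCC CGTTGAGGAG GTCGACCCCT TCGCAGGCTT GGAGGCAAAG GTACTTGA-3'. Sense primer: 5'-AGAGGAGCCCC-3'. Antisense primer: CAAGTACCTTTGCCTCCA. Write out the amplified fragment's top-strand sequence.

Forward primer AGAGGAGCCCC is found on the top strand at positions 31–41.
Reverse complement of the reverse primer: TGGAGGCAAAGGTACTTG. This occurs on the top strand at positions 70–87.
The product is the template from position 31 through 87 (57 bp).

5'-AGAGGAGCCCCGTTGAGGAGGTCGACCCCTTCGCAGGCTTGGAGGCAAAGGTACTTG-3'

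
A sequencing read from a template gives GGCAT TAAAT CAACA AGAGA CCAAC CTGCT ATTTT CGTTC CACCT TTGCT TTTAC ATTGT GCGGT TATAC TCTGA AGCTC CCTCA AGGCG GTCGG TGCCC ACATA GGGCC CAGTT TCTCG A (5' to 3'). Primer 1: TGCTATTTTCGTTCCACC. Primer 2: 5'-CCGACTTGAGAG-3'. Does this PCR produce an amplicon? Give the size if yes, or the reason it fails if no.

Primer 2 (CCGACTTGAGAG) does not match the top strand, and its reverse complement CTCTCAAGTCGG does not match either.
With no annealing site for primer 2, no amplification occurs.

No product — primer 2 has no binding site in the template.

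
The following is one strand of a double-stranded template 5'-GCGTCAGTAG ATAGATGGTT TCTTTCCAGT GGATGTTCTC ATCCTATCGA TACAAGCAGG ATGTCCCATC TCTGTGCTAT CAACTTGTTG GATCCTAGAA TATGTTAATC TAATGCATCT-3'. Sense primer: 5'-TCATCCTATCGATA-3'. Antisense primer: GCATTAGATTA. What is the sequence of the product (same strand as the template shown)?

5'-TCATCCTATCGATACAAGCAGGATGTCCCATCTCTGTGCTATCAACTTGTTGGATCCTAGAATATGTTAATCTAATGC-3'

Forward primer TCATCCTATCGATA is found on the top strand at positions 39–52.
The reverse primer's reverse complement is TAATCTAATGC, which matches the template at positions 106–116.
The product is the template from position 39 through 116 (78 bp).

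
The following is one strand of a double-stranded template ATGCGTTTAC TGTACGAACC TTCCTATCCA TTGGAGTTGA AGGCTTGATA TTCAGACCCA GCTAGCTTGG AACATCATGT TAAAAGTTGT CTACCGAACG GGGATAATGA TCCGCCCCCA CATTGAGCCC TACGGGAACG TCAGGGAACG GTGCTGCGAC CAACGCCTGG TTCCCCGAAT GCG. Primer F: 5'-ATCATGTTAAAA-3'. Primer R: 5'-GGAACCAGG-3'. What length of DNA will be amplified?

101 bp

The forward primer matches the template at positions 74–85.
Taking the reverse complement of GGAACCAGG gives CCTGGTTCC, found at positions 166–174 on the template; the primer anneals here to the top strand with its 3' end pointing upstream.
Amplicon spans positions 74–174: 101 bp.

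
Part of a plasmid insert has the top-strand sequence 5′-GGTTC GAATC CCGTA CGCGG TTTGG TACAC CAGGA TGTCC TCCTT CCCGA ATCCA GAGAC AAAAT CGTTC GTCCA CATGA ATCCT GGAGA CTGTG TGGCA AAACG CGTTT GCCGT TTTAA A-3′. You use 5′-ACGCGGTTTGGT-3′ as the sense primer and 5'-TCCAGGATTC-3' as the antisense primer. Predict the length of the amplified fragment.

74 bp

Scanning the template, ACGCGGTTTGGT occurs at positions 15–26; this primer anneals to the bottom strand there with its 3' end pointing downstream.
Reverse complement of the reverse primer: GAATCCTGGA. This occurs on the top strand at positions 79–88.
Amplicon spans positions 15–88: 74 bp.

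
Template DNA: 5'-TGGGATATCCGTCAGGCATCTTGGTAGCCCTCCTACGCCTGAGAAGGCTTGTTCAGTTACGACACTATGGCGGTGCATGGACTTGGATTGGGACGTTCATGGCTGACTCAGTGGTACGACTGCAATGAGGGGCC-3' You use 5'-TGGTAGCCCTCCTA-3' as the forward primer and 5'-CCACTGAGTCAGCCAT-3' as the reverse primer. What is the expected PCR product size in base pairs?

Forward primer TGGTAGCCCTCCTA is found on the top strand at positions 22–35.
Taking the reverse complement of CCACTGAGTCAGCCAT gives ATGGCTGACTCAGTGG, found at positions 99–114 on the template; the primer anneals here to the top strand with its 3' end pointing upstream.
Amplicon spans positions 22–114: 93 bp.

93 bp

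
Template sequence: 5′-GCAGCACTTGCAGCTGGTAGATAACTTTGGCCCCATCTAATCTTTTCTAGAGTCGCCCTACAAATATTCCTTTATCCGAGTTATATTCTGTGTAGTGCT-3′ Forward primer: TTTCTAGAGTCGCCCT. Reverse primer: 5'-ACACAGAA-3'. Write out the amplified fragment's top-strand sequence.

5'-TTTCTAGAGTCGCCCTACAAATATTCCTTTATCCGAGTTATATTCTGTGT-3'

The forward primer matches the template at positions 44–59.
Taking the reverse complement of ACACAGAA gives TTCTGTGT, found at positions 86–93 on the template; the primer anneals here to the top strand with its 3' end pointing upstream.
The product is the template from position 44 through 93 (50 bp).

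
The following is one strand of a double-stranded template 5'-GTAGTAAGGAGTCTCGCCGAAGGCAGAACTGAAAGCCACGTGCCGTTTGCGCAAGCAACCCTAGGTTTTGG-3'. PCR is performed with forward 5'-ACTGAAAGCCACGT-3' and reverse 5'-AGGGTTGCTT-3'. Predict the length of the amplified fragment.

Forward primer ACTGAAAGCCACGT is found on the top strand at positions 28–41.
Taking the reverse complement of AGGGTTGCTT gives AAGCAACCCT, found at positions 53–62 on the template; the primer anneals here to the top strand with its 3' end pointing upstream.
The product runs from position 28 to position 62, so its length is 62 − 28 + 1 = 35 bp.

35 bp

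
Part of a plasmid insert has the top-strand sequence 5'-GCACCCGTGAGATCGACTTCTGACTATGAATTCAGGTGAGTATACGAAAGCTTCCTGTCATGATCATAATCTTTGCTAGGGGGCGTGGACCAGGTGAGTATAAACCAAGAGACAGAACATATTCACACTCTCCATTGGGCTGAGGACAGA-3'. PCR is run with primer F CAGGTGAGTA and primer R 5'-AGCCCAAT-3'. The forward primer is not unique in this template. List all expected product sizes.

109 bp, 51 bp

The forward primer CAGGTGAGTA matches the top strand at positions 33–42, 91–100.
The reverse primer's reverse complement is ATTGGGCT, matching at positions 134–141.
Each forward site pairs with the reverse site to give a product ending at position 141: sizes 109, 51 bp.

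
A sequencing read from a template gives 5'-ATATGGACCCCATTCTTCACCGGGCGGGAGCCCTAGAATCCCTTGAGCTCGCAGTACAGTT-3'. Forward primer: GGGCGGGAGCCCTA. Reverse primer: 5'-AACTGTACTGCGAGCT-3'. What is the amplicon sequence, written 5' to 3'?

Forward primer GGGCGGGAGCCCTA is found on the top strand at positions 22–35.
Taking the reverse complement of AACTGTACTGCGAGCT gives AGCTCGCAGTACAGTT, found at positions 46–61 on the template; the primer anneals here to the top strand with its 3' end pointing upstream.
The product is the template from position 22 through 61 (40 bp).

5'-GGGCGGGAGCCCTAGAATCCCTTGAGCTCGCAGTACAGTT-3'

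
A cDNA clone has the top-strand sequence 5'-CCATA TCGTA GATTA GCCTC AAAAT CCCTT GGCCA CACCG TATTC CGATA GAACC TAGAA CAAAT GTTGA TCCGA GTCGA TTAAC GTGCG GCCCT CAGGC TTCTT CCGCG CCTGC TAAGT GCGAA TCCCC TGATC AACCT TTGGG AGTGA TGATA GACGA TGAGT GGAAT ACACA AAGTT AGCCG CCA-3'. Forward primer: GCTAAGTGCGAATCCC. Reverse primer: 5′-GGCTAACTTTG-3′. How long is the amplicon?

71 bp

The forward primer matches the template at positions 114–129.
The reverse primer's reverse complement is CAAAGTTAGCC, which matches the template at positions 174–184.
Product length = (reverse-primer end) − (forward-primer start) + 1 = 184 − 114 + 1 = 71 bp.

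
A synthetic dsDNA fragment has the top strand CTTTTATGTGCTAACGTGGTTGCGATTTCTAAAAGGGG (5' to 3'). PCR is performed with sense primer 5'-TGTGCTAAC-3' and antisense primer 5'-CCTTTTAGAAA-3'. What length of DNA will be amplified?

30 bp

Forward primer TGTGCTAAC is found on the top strand at positions 7–15.
Taking the reverse complement of CCTTTTAGAAA gives TTTCTAAAAGG, found at positions 26–36 on the template; the primer anneals here to the top strand with its 3' end pointing upstream.
Product length = (reverse-primer end) − (forward-primer start) + 1 = 36 − 7 + 1 = 30 bp.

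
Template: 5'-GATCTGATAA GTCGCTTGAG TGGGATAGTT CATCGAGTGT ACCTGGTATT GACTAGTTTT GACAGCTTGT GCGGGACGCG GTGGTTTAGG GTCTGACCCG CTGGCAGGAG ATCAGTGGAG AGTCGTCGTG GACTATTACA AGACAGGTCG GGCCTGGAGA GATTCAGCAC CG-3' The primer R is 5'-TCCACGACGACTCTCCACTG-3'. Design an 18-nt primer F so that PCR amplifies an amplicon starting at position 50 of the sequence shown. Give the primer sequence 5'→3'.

5'-TGACTAGTTTTGACAGCT-3'

The reverse primer's reverse complement CAGTGGAGAGTCGTCGTGGA matches the template at positions 113–132; the product starts at position 50.
The forward primer is identical to the top strand over positions 50–67: TGACTAGTTTTGACAGCT.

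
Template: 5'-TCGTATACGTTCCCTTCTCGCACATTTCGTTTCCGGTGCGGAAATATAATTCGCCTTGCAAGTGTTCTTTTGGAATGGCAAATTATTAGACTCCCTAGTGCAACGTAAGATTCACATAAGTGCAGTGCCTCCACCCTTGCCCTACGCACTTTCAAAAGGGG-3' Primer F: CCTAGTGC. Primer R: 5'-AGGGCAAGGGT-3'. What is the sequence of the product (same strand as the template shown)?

5'-CCTAGTGCAACGTAAGATTCACATAAGTGCAGTGCCTCCACCCTTGCCCT-3'

Scanning the template, CCTAGTGC occurs at positions 94–101; this primer anneals to the bottom strand there with its 3' end pointing downstream.
Taking the reverse complement of AGGGCAAGGGT gives ACCCTTGCCCT, found at positions 133–143 on the template; the primer anneals here to the top strand with its 3' end pointing upstream.
The product is the template from position 94 through 143 (50 bp).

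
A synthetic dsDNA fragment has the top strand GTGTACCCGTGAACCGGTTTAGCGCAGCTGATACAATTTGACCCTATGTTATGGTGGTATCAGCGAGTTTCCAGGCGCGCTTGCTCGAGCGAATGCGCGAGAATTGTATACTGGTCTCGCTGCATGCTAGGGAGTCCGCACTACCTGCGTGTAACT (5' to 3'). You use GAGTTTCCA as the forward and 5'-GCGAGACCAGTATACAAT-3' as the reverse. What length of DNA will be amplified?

The forward primer matches the template at positions 65–73.
Reverse complement of the reverse primer: ATTGTATACTGGTCTCGC. This occurs on the top strand at positions 103–120.
The product runs from position 65 to position 120, so its length is 120 − 65 + 1 = 56 bp.

56 bp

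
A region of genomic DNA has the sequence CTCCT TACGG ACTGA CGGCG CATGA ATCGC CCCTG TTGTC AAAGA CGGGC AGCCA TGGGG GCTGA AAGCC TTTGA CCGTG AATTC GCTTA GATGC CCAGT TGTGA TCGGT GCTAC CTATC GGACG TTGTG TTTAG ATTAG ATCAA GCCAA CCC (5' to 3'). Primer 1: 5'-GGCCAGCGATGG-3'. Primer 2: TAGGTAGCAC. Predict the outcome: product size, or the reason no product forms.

No product — primer 1 has no binding site in the template.

Primer 1 (GGCCAGCGATGG) does not match the top strand, and its reverse complement CCATCGCTGGCC does not match either.
With no annealing site for primer 1, no amplification occurs.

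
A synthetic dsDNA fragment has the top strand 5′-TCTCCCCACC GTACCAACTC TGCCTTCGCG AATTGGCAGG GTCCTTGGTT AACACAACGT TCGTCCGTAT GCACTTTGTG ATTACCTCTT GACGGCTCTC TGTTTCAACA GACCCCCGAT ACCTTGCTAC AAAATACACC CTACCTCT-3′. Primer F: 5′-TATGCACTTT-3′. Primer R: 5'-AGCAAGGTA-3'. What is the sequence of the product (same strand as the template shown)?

The forward primer matches the template at positions 68–77.
Taking the reverse complement of AGCAAGGTA gives TACCTTGCT, found at positions 120–128 on the template; the primer anneals here to the top strand with its 3' end pointing upstream.
The product is the template from position 68 through 128 (61 bp).

5'-TATGCACTTTGTGATTACCTCTTGACGGCTCTCTGTTTCAACAGACCCCCGATACCTTGCT-3'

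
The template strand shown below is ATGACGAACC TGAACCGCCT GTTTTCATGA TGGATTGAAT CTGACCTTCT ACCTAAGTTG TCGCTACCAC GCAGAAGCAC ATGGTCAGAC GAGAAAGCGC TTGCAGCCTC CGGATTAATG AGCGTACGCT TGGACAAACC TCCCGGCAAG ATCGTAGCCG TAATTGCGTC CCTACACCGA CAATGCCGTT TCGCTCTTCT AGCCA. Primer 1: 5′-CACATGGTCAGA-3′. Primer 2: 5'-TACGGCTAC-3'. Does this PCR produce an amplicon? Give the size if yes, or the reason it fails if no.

Primer 1 (CACATGGTCAGA) matches the top strand at positions 78–89; it acts as a forward primer.
Primer 2's reverse complement is GTAGCCGTA, matching the top strand at positions 154–162; it acts as a reverse primer.
The 3' ends face each other across positions 78–162, giving an 85 bp product.

Yes — an 85 bp product.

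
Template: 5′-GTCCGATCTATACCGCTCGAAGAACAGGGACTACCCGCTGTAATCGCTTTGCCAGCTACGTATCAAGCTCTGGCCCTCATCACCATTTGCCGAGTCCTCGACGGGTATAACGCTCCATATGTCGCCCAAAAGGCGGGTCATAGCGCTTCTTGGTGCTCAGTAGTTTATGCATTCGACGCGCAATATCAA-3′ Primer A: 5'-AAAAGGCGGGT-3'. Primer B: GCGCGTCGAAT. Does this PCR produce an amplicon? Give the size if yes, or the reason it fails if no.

Yes — a 54 bp product.

Primer A (AAAAGGCGGGT) matches the top strand at positions 128–138; it acts as a forward primer.
Primer B's reverse complement is ATTCGACGCGC, matching the top strand at positions 171–181; it acts as a reverse primer.
The 3' ends face each other across positions 128–181, giving a 54 bp product.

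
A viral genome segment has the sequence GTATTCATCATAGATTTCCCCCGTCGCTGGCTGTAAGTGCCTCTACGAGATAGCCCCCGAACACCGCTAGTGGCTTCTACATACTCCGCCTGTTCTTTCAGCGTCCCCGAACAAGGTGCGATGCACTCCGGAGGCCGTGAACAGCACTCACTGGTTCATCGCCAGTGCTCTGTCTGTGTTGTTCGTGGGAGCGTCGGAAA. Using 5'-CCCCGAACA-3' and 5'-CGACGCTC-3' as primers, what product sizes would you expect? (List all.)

The forward primer CCCCGAACA matches the top strand at positions 55–63, 105–113.
The reverse primer's reverse complement is GAGCGTCG, matching at positions 189–196.
Each forward site pairs with the reverse site to give a product ending at position 196: sizes 142, 92 bp.

142 bp, 92 bp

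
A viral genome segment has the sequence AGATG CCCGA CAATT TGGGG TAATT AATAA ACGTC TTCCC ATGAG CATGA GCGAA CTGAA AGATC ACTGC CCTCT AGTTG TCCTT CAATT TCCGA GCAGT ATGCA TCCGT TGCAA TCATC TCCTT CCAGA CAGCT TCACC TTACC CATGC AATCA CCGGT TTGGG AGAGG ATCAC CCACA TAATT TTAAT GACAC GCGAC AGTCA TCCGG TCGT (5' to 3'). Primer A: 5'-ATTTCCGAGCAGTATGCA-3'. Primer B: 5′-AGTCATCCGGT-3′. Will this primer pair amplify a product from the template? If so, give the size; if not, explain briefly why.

Primer A (ATTTCCGAGCAGTATGCA) matches the top strand at positions 88–105 (3' end points downstream).
Primer B (AGTCATCCGGT) also matches the top strand directly, at positions 201–211 — its reverse complement ACCGGATGACT is not present.
Both primers anneal to the bottom strand with 3' ends pointing the same way, so neither can prime synthesis back toward the other.

No product — both primers anneal to the same strand and extend in the same direction.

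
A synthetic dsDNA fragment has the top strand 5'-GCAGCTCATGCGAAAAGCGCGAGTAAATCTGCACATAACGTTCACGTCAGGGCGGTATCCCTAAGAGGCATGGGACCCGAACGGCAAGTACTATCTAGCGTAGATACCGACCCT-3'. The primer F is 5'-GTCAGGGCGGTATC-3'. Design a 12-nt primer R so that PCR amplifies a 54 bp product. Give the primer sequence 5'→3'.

5'-GCTAGATAGTAC-3'

The forward primer binds at positions 46–59, so a 54 bp product ends at position 46 + 54 − 1 = 99.
The reverse primer anneals to the top strand over positions 88–99, i.e. to GTACTATCTAGC.
Its sequence written 5'→3' is the reverse complement: GCTAGATAGTAC.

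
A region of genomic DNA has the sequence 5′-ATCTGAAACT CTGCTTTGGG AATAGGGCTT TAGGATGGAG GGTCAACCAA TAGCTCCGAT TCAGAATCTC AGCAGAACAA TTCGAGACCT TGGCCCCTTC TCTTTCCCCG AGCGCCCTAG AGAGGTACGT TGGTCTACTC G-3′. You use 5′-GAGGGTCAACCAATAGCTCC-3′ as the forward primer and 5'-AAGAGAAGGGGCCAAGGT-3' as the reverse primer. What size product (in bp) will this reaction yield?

Scanning the template, GAGGGTCAACCAATAGCTCC occurs at positions 38–57; this primer anneals to the bottom strand there with its 3' end pointing downstream.
Reverse complement of the reverse primer: ACCTTGGCCCCTTCTCTT. This occurs on the top strand at positions 87–104.
The product runs from position 38 to position 104, so its length is 104 − 38 + 1 = 67 bp.

67 bp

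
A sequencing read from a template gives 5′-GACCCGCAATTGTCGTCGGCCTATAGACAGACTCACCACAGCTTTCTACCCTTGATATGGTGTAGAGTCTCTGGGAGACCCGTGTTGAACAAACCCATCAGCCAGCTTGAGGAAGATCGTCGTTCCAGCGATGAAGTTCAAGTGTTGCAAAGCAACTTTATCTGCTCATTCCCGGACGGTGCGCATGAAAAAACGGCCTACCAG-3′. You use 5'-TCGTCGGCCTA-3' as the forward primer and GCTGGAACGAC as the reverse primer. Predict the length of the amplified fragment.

117 bp

Scanning the template, TCGTCGGCCTA occurs at positions 13–23; this primer anneals to the bottom strand there with its 3' end pointing downstream.
The reverse primer's reverse complement is GTCGTTCCAGC, which matches the template at positions 119–129.
Product length = (reverse-primer end) − (forward-primer start) + 1 = 129 − 13 + 1 = 117 bp.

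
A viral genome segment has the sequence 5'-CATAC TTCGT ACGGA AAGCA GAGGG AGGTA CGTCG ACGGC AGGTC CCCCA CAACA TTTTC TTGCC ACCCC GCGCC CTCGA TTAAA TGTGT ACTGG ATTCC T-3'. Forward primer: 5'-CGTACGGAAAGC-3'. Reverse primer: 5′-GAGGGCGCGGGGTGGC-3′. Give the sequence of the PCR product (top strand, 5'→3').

5'-CGTACGGAAAGCAGAGGGAGGTACGTCGACGGCAGGTCCCCCACAACATTTTCTTGCCACCCCGCGCCCTC-3'

Scanning the template, CGTACGGAAAGC occurs at positions 8–19; this primer anneals to the bottom strand there with its 3' end pointing downstream.
The reverse primer's reverse complement is GCCACCCCGCGCCCTC, which matches the template at positions 63–78.
The product is the template from position 8 through 78 (71 bp).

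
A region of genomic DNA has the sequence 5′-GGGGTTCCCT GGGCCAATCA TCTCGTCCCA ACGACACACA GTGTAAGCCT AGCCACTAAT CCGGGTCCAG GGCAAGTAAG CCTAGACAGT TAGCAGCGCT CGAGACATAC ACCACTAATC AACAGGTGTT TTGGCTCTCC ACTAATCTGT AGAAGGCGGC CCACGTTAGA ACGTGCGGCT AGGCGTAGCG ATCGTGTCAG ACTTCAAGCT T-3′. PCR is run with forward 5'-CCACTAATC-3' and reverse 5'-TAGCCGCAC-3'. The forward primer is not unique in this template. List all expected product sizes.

The forward primer CCACTAATC matches the top strand at positions 53–61, 112–120, 139–147.
The reverse primer's reverse complement is GTGCGGCTA, matching at positions 173–181.
Each forward site pairs with the reverse site to give a product ending at position 181: sizes 129, 70, 43 bp.

129 bp, 70 bp, 43 bp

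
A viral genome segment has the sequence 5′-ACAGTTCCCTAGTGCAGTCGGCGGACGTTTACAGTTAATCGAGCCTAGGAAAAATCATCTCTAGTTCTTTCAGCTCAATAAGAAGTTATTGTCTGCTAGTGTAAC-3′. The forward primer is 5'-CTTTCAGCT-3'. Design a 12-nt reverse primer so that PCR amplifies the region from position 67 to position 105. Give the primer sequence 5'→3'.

The product's 3' end on the top strand is position 105.
The reverse primer anneals to the top strand over positions 94–105, i.e. to TGCTAGTGTAAC.
Its sequence written 5'→3' is the reverse complement: GTTACACTAGCA.

5'-GTTACACTAGCA-3'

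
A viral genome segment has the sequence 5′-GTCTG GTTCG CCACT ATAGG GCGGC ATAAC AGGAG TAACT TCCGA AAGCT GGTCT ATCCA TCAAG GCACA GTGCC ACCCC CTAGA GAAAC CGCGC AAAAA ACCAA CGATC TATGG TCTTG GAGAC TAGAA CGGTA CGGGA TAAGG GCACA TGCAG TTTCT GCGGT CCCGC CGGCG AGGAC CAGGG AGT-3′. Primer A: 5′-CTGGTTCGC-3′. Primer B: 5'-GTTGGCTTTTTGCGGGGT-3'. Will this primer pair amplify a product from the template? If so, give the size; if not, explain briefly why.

Primer B (GTTGGCTTTTTGCGGGGT) does not match the top strand, and its reverse complement ACCCCGCAAAAAGCCAAC does not match either.
With no annealing site for primer B, no amplification occurs.

No product — primer B has no binding site in the template.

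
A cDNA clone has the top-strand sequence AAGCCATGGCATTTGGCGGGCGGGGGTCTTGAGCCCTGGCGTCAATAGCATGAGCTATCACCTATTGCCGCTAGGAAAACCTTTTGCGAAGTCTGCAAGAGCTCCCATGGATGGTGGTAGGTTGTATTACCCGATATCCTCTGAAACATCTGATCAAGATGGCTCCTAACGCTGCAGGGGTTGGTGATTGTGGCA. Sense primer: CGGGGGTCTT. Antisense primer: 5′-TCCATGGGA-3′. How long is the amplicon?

Forward primer CGGGGGTCTT is found on the top strand at positions 21–30.
The reverse primer's reverse complement is TCCCATGGA, which matches the template at positions 103–111.
Amplicon spans positions 21–111: 91 bp.

91 bp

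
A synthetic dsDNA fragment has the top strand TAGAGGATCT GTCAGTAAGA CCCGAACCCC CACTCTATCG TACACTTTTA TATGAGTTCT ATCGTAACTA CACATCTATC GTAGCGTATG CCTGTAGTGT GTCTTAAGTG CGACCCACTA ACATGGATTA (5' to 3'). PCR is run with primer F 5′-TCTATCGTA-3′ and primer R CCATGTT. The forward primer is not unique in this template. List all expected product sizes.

93 bp, 69 bp, 52 bp

The forward primer TCTATCGTA matches the top strand at positions 34–42, 58–66, 75–83.
The reverse primer's reverse complement is AACATGG, matching at positions 120–126.
Each forward site pairs with the reverse site to give a product ending at position 126: sizes 93, 69, 52 bp.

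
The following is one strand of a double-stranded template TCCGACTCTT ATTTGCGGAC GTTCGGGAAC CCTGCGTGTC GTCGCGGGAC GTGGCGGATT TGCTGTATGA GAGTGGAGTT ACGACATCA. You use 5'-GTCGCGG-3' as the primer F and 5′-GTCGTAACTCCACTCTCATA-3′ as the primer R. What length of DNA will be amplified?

The forward primer matches the template at positions 41–47.
Taking the reverse complement of GTCGTAACTCCACTCTCATA gives TATGAGAGTGGAGTTACGAC, found at positions 66–85 on the template; the primer anneals here to the top strand with its 3' end pointing upstream.
The product runs from position 41 to position 85, so its length is 85 − 41 + 1 = 45 bp.

45 bp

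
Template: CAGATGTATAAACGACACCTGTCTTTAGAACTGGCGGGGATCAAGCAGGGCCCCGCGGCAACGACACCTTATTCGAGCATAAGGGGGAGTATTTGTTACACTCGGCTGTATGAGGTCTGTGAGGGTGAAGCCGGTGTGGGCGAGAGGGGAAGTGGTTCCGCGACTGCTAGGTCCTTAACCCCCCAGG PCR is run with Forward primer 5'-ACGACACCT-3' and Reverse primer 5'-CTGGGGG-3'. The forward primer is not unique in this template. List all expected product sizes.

175 bp, 126 bp

The forward primer ACGACACCT matches the top strand at positions 12–20, 61–69.
The reverse primer's reverse complement is CCCCCAG, matching at positions 180–186.
Each forward site pairs with the reverse site to give a product ending at position 186: sizes 175, 126 bp.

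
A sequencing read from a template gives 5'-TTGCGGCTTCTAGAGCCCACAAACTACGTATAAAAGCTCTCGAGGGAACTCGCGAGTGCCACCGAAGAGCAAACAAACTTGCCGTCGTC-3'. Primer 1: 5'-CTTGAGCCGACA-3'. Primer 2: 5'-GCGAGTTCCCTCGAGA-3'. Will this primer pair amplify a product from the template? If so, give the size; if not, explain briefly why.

No product — primer 1 has no binding site in the template.

Primer 1 (CTTGAGCCGACA) does not match the top strand, and its reverse complement TGTCGGCTCAAG does not match either.
With no annealing site for primer 1, no amplification occurs.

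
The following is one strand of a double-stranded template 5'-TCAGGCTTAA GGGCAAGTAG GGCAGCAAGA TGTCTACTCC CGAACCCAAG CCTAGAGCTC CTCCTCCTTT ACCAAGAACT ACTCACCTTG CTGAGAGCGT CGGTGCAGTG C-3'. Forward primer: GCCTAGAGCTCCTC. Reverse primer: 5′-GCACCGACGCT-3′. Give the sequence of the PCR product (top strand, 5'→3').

5'-GCCTAGAGCTCCTCCTCCTTTACCAAGAACTACTCACCTTGCTGAGAGCGTCGGTGC-3'

The forward primer matches the template at positions 50–63.
Taking the reverse complement of GCACCGACGCT gives AGCGTCGGTGC, found at positions 96–106 on the template; the primer anneals here to the top strand with its 3' end pointing upstream.
The product is the template from position 50 through 106 (57 bp).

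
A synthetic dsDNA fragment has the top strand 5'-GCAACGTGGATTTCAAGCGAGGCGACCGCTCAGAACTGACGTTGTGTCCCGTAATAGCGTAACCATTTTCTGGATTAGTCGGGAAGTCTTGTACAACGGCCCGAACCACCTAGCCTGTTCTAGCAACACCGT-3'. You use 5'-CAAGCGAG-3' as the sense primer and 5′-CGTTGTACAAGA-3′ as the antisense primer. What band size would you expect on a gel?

Scanning the template, CAAGCGAG occurs at positions 14–21; this primer anneals to the bottom strand there with its 3' end pointing downstream.
Taking the reverse complement of CGTTGTACAAGA gives TCTTGTACAACG, found at positions 87–98 on the template; the primer anneals here to the top strand with its 3' end pointing upstream.
Product length = (reverse-primer end) − (forward-primer start) + 1 = 98 − 14 + 1 = 85 bp.

85 bp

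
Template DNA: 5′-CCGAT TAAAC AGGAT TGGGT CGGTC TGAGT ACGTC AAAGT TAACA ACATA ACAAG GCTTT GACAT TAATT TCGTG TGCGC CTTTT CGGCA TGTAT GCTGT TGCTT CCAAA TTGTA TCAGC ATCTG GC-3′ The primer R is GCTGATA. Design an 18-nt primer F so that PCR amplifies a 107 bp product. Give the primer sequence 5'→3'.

5'-ATTGGGTCGGTCTGAGTA-3'

The reverse primer's reverse complement TATCAGC matches the template at positions 114–120, so the product ends at position 120.
A 107 bp product then starts at position 120 − 107 + 1 = 14.
The forward primer is identical to the top strand there: ATTGGGTCGGTCTGAGTA.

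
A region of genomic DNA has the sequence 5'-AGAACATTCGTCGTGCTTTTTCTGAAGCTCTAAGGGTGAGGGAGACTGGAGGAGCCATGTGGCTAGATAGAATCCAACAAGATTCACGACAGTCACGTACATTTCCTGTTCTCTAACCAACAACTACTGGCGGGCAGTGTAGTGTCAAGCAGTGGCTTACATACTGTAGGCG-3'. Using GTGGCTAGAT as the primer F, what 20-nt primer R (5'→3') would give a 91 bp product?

The forward primer binds at positions 59–68, so a 91 bp product ends at position 59 + 91 − 1 = 149.
The reverse primer anneals to the top strand over positions 130–149, i.e. to GCGGGCAGTGTAGTGTCAAG.
Its sequence written 5'→3' is the reverse complement: CTTGACACTACACTGCCCGC.

5'-CTTGACACTACACTGCCCGC-3'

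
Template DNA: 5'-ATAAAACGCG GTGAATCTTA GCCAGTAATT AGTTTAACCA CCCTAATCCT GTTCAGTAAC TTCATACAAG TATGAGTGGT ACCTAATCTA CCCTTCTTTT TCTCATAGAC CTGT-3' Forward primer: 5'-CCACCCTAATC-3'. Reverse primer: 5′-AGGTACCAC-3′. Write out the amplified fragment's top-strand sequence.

Scanning the template, CCACCCTAATC occurs at positions 38–48; this primer anneals to the bottom strand there with its 3' end pointing downstream.
Taking the reverse complement of AGGTACCAC gives GTGGTACCT, found at positions 76–84 on the template; the primer anneals here to the top strand with its 3' end pointing upstream.
The product is the template from position 38 through 84 (47 bp).

5'-CCACCCTAATCCTGTTCAGTAACTTCATACAAGTATGAGTGGTACCT-3'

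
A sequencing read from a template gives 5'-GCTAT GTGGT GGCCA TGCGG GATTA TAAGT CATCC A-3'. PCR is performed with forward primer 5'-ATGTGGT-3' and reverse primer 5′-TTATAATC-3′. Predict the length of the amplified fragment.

Forward primer ATGTGGT is found on the top strand at positions 4–10.
Reverse complement of the reverse primer: GATTATAA. This occurs on the top strand at positions 21–28.
Product length = (reverse-primer end) − (forward-primer start) + 1 = 28 − 4 + 1 = 25 bp.

25 bp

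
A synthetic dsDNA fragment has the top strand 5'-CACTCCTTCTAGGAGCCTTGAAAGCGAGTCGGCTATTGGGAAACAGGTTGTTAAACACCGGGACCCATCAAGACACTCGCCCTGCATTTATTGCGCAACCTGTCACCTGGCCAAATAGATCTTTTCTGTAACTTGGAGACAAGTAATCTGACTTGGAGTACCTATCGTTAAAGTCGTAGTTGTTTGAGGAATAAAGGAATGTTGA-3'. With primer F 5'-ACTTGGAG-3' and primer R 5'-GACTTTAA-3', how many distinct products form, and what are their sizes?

Two products: 45 bp, 25 bp

The forward primer ACTTGGAG matches the top strand at positions 131–138, 151–158.
The reverse primer's reverse complement is TTAAAGTC, matching at positions 168–175.
Each forward site pairs with the reverse site to give a product ending at position 175: sizes 45, 25 bp.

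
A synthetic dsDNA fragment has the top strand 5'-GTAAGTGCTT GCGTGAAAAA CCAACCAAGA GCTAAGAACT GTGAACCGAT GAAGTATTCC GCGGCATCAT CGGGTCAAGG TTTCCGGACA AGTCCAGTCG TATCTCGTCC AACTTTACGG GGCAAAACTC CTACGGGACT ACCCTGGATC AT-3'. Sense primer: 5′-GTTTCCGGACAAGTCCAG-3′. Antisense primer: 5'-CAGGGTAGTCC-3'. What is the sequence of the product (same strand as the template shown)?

Scanning the template, GTTTCCGGACAAGTCCAG occurs at positions 80–97; this primer anneals to the bottom strand there with its 3' end pointing downstream.
Reverse complement of the reverse primer: GGACTACCCTG. This occurs on the top strand at positions 136–146.
The product is the template from position 80 through 146 (67 bp).

5'-GTTTCCGGACAAGTCCAGTCGTATCTCGTCCAACTTTACGGGGCAAAACTCCTACGGGACTACCCTG-3'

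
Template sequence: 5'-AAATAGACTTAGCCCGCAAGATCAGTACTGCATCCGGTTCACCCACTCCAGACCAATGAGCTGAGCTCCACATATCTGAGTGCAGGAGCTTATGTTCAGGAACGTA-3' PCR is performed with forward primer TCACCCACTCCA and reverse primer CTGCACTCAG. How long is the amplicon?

47 bp

Scanning the template, TCACCCACTCCA occurs at positions 39–50; this primer anneals to the bottom strand there with its 3' end pointing downstream.
The reverse primer's reverse complement is CTGAGTGCAG, which matches the template at positions 76–85.
The product runs from position 39 to position 85, so its length is 85 − 39 + 1 = 47 bp.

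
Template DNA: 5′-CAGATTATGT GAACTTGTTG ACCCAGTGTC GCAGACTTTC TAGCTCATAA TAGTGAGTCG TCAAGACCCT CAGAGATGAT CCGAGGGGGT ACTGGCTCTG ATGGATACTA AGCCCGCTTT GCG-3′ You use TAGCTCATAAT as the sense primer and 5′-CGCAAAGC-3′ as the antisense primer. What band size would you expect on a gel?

83 bp

The forward primer matches the template at positions 41–51.
Taking the reverse complement of CGCAAAGC gives GCTTTGCG, found at positions 116–123 on the template; the primer anneals here to the top strand with its 3' end pointing upstream.
The product runs from position 41 to position 123, so its length is 123 − 41 + 1 = 83 bp.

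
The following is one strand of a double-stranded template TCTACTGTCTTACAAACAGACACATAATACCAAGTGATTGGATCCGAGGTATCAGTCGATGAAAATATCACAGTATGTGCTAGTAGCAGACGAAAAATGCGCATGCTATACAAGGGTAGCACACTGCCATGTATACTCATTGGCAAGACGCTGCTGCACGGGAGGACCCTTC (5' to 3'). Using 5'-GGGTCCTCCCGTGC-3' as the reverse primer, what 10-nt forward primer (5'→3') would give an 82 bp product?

The reverse primer's reverse complement GCACGGGAGGACCC matches the template at positions 156–169, so the product ends at position 169.
An 82 bp product then starts at position 169 − 82 + 1 = 88.
The forward primer is identical to the top strand there: AGACGAAAAA.

5'-AGACGAAAAA-3'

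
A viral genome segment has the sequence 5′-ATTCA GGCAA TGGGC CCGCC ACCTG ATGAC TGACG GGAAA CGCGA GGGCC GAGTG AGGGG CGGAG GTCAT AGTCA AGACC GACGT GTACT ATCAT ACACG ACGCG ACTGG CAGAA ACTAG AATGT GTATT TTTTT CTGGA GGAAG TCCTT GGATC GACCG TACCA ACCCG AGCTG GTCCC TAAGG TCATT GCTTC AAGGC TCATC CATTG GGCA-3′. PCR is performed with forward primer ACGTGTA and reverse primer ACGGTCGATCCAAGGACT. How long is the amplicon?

Forward primer ACGTGTA is found on the top strand at positions 82–88.
The reverse primer's reverse complement is AGTCCTTGGATCGACCGT, which matches the template at positions 144–161.
The product runs from position 82 to position 161, so its length is 161 − 82 + 1 = 80 bp.

80 bp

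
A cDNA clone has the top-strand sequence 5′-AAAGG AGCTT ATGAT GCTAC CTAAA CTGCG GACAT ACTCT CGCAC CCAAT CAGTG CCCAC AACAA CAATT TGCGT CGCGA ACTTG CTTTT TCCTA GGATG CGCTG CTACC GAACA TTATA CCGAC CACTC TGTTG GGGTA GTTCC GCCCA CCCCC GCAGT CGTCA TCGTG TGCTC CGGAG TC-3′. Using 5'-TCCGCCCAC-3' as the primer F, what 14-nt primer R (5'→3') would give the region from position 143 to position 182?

The product's 3' end on the top strand is position 182.
The reverse primer anneals to the top strand over positions 169–182, i.e. to TGTGCTCCGGAGTC.
Its sequence written 5'→3' is the reverse complement: GACTCCGGAGCACA.

5'-GACTCCGGAGCACA-3'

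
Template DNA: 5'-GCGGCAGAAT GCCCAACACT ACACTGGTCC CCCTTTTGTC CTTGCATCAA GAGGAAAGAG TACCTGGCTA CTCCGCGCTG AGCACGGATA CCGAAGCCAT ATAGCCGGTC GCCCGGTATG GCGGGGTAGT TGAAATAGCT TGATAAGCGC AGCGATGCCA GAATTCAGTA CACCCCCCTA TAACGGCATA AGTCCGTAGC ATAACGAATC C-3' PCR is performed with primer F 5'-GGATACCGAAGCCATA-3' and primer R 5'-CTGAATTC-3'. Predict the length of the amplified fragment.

83 bp

The forward primer matches the template at positions 86–101.
The reverse primer's reverse complement is GAATTCAG, which matches the template at positions 161–168.
Product length = (reverse-primer end) − (forward-primer start) + 1 = 168 − 86 + 1 = 83 bp.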